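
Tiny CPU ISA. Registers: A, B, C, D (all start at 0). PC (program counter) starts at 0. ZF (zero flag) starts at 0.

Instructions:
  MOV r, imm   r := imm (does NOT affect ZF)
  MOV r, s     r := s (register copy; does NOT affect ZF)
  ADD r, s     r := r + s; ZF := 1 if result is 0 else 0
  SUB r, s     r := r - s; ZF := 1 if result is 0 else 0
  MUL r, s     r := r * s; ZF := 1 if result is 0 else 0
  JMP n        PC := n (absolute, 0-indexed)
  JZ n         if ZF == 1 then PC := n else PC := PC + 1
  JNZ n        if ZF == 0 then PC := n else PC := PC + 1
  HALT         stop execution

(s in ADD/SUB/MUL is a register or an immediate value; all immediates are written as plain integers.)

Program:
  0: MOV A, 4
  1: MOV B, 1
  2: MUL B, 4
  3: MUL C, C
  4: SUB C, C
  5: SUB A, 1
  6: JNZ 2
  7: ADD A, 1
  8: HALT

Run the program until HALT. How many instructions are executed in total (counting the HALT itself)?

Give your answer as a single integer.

Answer: 24

Derivation:
Step 1: PC=0 exec 'MOV A, 4'. After: A=4 B=0 C=0 D=0 ZF=0 PC=1
Step 2: PC=1 exec 'MOV B, 1'. After: A=4 B=1 C=0 D=0 ZF=0 PC=2
Step 3: PC=2 exec 'MUL B, 4'. After: A=4 B=4 C=0 D=0 ZF=0 PC=3
Step 4: PC=3 exec 'MUL C, C'. After: A=4 B=4 C=0 D=0 ZF=1 PC=4
Step 5: PC=4 exec 'SUB C, C'. After: A=4 B=4 C=0 D=0 ZF=1 PC=5
Step 6: PC=5 exec 'SUB A, 1'. After: A=3 B=4 C=0 D=0 ZF=0 PC=6
Step 7: PC=6 exec 'JNZ 2'. After: A=3 B=4 C=0 D=0 ZF=0 PC=2
Step 8: PC=2 exec 'MUL B, 4'. After: A=3 B=16 C=0 D=0 ZF=0 PC=3
Step 9: PC=3 exec 'MUL C, C'. After: A=3 B=16 C=0 D=0 ZF=1 PC=4
Step 10: PC=4 exec 'SUB C, C'. After: A=3 B=16 C=0 D=0 ZF=1 PC=5
Step 11: PC=5 exec 'SUB A, 1'. After: A=2 B=16 C=0 D=0 ZF=0 PC=6
Step 12: PC=6 exec 'JNZ 2'. After: A=2 B=16 C=0 D=0 ZF=0 PC=2
Step 13: PC=2 exec 'MUL B, 4'. After: A=2 B=64 C=0 D=0 ZF=0 PC=3
Step 14: PC=3 exec 'MUL C, C'. After: A=2 B=64 C=0 D=0 ZF=1 PC=4
Step 15: PC=4 exec 'SUB C, C'. After: A=2 B=64 C=0 D=0 ZF=1 PC=5
Step 16: PC=5 exec 'SUB A, 1'. After: A=1 B=64 C=0 D=0 ZF=0 PC=6
Step 17: PC=6 exec 'JNZ 2'. After: A=1 B=64 C=0 D=0 ZF=0 PC=2
Step 18: PC=2 exec 'MUL B, 4'. After: A=1 B=256 C=0 D=0 ZF=0 PC=3
Step 19: PC=3 exec 'MUL C, C'. After: A=1 B=256 C=0 D=0 ZF=1 PC=4
Step 20: PC=4 exec 'SUB C, C'. After: A=1 B=256 C=0 D=0 ZF=1 PC=5
Step 21: PC=5 exec 'SUB A, 1'. After: A=0 B=256 C=0 D=0 ZF=1 PC=6
Step 22: PC=6 exec 'JNZ 2'. After: A=0 B=256 C=0 D=0 ZF=1 PC=7
Step 23: PC=7 exec 'ADD A, 1'. After: A=1 B=256 C=0 D=0 ZF=0 PC=8
Step 24: PC=8 exec 'HALT'. After: A=1 B=256 C=0 D=0 ZF=0 PC=8 HALTED
Total instructions executed: 24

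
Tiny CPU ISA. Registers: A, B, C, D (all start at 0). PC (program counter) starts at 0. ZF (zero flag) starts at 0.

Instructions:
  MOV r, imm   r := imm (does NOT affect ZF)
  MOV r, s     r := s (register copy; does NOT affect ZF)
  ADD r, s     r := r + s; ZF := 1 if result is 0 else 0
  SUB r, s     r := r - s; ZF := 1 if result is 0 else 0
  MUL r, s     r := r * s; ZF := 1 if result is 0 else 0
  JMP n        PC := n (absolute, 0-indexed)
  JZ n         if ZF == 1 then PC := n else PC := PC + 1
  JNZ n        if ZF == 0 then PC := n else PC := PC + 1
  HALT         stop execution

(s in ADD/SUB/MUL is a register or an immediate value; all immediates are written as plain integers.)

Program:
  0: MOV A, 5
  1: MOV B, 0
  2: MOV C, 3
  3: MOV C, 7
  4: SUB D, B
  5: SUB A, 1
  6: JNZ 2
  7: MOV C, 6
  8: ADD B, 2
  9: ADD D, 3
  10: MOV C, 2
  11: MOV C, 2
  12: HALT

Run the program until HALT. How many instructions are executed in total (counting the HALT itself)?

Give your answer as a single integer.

Step 1: PC=0 exec 'MOV A, 5'. After: A=5 B=0 C=0 D=0 ZF=0 PC=1
Step 2: PC=1 exec 'MOV B, 0'. After: A=5 B=0 C=0 D=0 ZF=0 PC=2
Step 3: PC=2 exec 'MOV C, 3'. After: A=5 B=0 C=3 D=0 ZF=0 PC=3
Step 4: PC=3 exec 'MOV C, 7'. After: A=5 B=0 C=7 D=0 ZF=0 PC=4
Step 5: PC=4 exec 'SUB D, B'. After: A=5 B=0 C=7 D=0 ZF=1 PC=5
Step 6: PC=5 exec 'SUB A, 1'. After: A=4 B=0 C=7 D=0 ZF=0 PC=6
Step 7: PC=6 exec 'JNZ 2'. After: A=4 B=0 C=7 D=0 ZF=0 PC=2
Step 8: PC=2 exec 'MOV C, 3'. After: A=4 B=0 C=3 D=0 ZF=0 PC=3
Step 9: PC=3 exec 'MOV C, 7'. After: A=4 B=0 C=7 D=0 ZF=0 PC=4
Step 10: PC=4 exec 'SUB D, B'. After: A=4 B=0 C=7 D=0 ZF=1 PC=5
Step 11: PC=5 exec 'SUB A, 1'. After: A=3 B=0 C=7 D=0 ZF=0 PC=6
Step 12: PC=6 exec 'JNZ 2'. After: A=3 B=0 C=7 D=0 ZF=0 PC=2
Step 13: PC=2 exec 'MOV C, 3'. After: A=3 B=0 C=3 D=0 ZF=0 PC=3
Step 14: PC=3 exec 'MOV C, 7'. After: A=3 B=0 C=7 D=0 ZF=0 PC=4
Step 15: PC=4 exec 'SUB D, B'. After: A=3 B=0 C=7 D=0 ZF=1 PC=5
Step 16: PC=5 exec 'SUB A, 1'. After: A=2 B=0 C=7 D=0 ZF=0 PC=6
Step 17: PC=6 exec 'JNZ 2'. After: A=2 B=0 C=7 D=0 ZF=0 PC=2
Step 18: PC=2 exec 'MOV C, 3'. After: A=2 B=0 C=3 D=0 ZF=0 PC=3
Step 19: PC=3 exec 'MOV C, 7'. After: A=2 B=0 C=7 D=0 ZF=0 PC=4
Step 20: PC=4 exec 'SUB D, B'. After: A=2 B=0 C=7 D=0 ZF=1 PC=5
Step 21: PC=5 exec 'SUB A, 1'. After: A=1 B=0 C=7 D=0 ZF=0 PC=6
Step 22: PC=6 exec 'JNZ 2'. After: A=1 B=0 C=7 D=0 ZF=0 PC=2
Step 23: PC=2 exec 'MOV C, 3'. After: A=1 B=0 C=3 D=0 ZF=0 PC=3
Step 24: PC=3 exec 'MOV C, 7'. After: A=1 B=0 C=7 D=0 ZF=0 PC=4
Step 25: PC=4 exec 'SUB D, B'. After: A=1 B=0 C=7 D=0 ZF=1 PC=5
Step 26: PC=5 exec 'SUB A, 1'. After: A=0 B=0 C=7 D=0 ZF=1 PC=6
Step 27: PC=6 exec 'JNZ 2'. After: A=0 B=0 C=7 D=0 ZF=1 PC=7
Step 28: PC=7 exec 'MOV C, 6'. After: A=0 B=0 C=6 D=0 ZF=1 PC=8
Step 29: PC=8 exec 'ADD B, 2'. After: A=0 B=2 C=6 D=0 ZF=0 PC=9
Step 30: PC=9 exec 'ADD D, 3'. After: A=0 B=2 C=6 D=3 ZF=0 PC=10
Step 31: PC=10 exec 'MOV C, 2'. After: A=0 B=2 C=2 D=3 ZF=0 PC=11
Step 32: PC=11 exec 'MOV C, 2'. After: A=0 B=2 C=2 D=3 ZF=0 PC=12
Step 33: PC=12 exec 'HALT'. After: A=0 B=2 C=2 D=3 ZF=0 PC=12 HALTED
Total instructions executed: 33

Answer: 33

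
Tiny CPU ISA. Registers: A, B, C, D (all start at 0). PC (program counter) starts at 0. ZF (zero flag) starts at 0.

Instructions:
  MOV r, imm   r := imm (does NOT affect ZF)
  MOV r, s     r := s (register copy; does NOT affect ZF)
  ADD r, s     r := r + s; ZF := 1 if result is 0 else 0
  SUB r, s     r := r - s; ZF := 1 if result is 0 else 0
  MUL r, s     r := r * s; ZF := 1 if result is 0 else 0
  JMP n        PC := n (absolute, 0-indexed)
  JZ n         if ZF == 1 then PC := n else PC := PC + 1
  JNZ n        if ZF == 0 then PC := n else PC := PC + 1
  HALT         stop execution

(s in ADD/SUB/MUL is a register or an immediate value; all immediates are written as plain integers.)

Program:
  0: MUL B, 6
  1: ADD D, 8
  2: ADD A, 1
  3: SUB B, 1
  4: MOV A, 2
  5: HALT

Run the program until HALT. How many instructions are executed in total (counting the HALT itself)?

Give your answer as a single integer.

Answer: 6

Derivation:
Step 1: PC=0 exec 'MUL B, 6'. After: A=0 B=0 C=0 D=0 ZF=1 PC=1
Step 2: PC=1 exec 'ADD D, 8'. After: A=0 B=0 C=0 D=8 ZF=0 PC=2
Step 3: PC=2 exec 'ADD A, 1'. After: A=1 B=0 C=0 D=8 ZF=0 PC=3
Step 4: PC=3 exec 'SUB B, 1'. After: A=1 B=-1 C=0 D=8 ZF=0 PC=4
Step 5: PC=4 exec 'MOV A, 2'. After: A=2 B=-1 C=0 D=8 ZF=0 PC=5
Step 6: PC=5 exec 'HALT'. After: A=2 B=-1 C=0 D=8 ZF=0 PC=5 HALTED
Total instructions executed: 6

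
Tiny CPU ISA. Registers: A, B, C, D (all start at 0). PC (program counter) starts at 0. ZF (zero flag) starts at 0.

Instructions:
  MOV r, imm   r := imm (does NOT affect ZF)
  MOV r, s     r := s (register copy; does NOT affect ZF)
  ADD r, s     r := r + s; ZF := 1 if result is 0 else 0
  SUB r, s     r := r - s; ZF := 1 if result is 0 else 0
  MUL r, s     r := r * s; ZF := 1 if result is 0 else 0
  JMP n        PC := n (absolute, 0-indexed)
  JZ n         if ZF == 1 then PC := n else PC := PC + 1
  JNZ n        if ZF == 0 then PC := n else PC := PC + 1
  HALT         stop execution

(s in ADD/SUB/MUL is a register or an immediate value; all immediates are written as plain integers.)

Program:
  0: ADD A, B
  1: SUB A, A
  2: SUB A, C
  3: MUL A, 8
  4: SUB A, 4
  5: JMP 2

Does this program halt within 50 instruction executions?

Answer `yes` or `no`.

Answer: no

Derivation:
Step 1: PC=0 exec 'ADD A, B'. After: A=0 B=0 C=0 D=0 ZF=1 PC=1
Step 2: PC=1 exec 'SUB A, A'. After: A=0 B=0 C=0 D=0 ZF=1 PC=2
Step 3: PC=2 exec 'SUB A, C'. After: A=0 B=0 C=0 D=0 ZF=1 PC=3
Step 4: PC=3 exec 'MUL A, 8'. After: A=0 B=0 C=0 D=0 ZF=1 PC=4
Step 5: PC=4 exec 'SUB A, 4'. After: A=-4 B=0 C=0 D=0 ZF=0 PC=5
Step 6: PC=5 exec 'JMP 2'. After: A=-4 B=0 C=0 D=0 ZF=0 PC=2
Step 7: PC=2 exec 'SUB A, C'. After: A=-4 B=0 C=0 D=0 ZF=0 PC=3
Step 8: PC=3 exec 'MUL A, 8'. After: A=-32 B=0 C=0 D=0 ZF=0 PC=4
Step 9: PC=4 exec 'SUB A, 4'. After: A=-36 B=0 C=0 D=0 ZF=0 PC=5
Step 10: PC=5 exec 'JMP 2'. After: A=-36 B=0 C=0 D=0 ZF=0 PC=2
Step 11: PC=2 exec 'SUB A, C'. After: A=-36 B=0 C=0 D=0 ZF=0 PC=3
Step 12: PC=3 exec 'MUL A, 8'. After: A=-288 B=0 C=0 D=0 ZF=0 PC=4
Step 13: PC=4 exec 'SUB A, 4'. After: A=-292 B=0 C=0 D=0 ZF=0 PC=5
Step 14: PC=5 exec 'JMP 2'. After: A=-292 B=0 C=0 D=0 ZF=0 PC=2
Step 15: PC=2 exec 'SUB A, C'. After: A=-292 B=0 C=0 D=0 ZF=0 PC=3
After 50 steps: not halted. PC revisits the same instructions with no path to HALT; will never halt.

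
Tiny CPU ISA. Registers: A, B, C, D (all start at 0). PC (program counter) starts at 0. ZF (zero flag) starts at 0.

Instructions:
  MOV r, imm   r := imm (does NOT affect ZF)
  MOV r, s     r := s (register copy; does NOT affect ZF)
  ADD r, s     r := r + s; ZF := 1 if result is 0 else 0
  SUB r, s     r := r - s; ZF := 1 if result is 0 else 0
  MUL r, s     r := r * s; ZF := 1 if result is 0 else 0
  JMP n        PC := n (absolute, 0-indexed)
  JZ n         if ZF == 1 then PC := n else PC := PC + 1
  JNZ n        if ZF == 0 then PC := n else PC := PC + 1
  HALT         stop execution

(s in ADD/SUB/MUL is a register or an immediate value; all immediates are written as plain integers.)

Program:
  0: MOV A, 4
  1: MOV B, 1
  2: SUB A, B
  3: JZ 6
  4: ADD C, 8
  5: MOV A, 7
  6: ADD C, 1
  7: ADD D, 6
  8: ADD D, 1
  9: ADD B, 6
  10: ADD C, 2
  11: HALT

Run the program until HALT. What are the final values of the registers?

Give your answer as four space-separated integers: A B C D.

Step 1: PC=0 exec 'MOV A, 4'. After: A=4 B=0 C=0 D=0 ZF=0 PC=1
Step 2: PC=1 exec 'MOV B, 1'. After: A=4 B=1 C=0 D=0 ZF=0 PC=2
Step 3: PC=2 exec 'SUB A, B'. After: A=3 B=1 C=0 D=0 ZF=0 PC=3
Step 4: PC=3 exec 'JZ 6'. After: A=3 B=1 C=0 D=0 ZF=0 PC=4
Step 5: PC=4 exec 'ADD C, 8'. After: A=3 B=1 C=8 D=0 ZF=0 PC=5
Step 6: PC=5 exec 'MOV A, 7'. After: A=7 B=1 C=8 D=0 ZF=0 PC=6
Step 7: PC=6 exec 'ADD C, 1'. After: A=7 B=1 C=9 D=0 ZF=0 PC=7
Step 8: PC=7 exec 'ADD D, 6'. After: A=7 B=1 C=9 D=6 ZF=0 PC=8
Step 9: PC=8 exec 'ADD D, 1'. After: A=7 B=1 C=9 D=7 ZF=0 PC=9
Step 10: PC=9 exec 'ADD B, 6'. After: A=7 B=7 C=9 D=7 ZF=0 PC=10
Step 11: PC=10 exec 'ADD C, 2'. After: A=7 B=7 C=11 D=7 ZF=0 PC=11
Step 12: PC=11 exec 'HALT'. After: A=7 B=7 C=11 D=7 ZF=0 PC=11 HALTED

Answer: 7 7 11 7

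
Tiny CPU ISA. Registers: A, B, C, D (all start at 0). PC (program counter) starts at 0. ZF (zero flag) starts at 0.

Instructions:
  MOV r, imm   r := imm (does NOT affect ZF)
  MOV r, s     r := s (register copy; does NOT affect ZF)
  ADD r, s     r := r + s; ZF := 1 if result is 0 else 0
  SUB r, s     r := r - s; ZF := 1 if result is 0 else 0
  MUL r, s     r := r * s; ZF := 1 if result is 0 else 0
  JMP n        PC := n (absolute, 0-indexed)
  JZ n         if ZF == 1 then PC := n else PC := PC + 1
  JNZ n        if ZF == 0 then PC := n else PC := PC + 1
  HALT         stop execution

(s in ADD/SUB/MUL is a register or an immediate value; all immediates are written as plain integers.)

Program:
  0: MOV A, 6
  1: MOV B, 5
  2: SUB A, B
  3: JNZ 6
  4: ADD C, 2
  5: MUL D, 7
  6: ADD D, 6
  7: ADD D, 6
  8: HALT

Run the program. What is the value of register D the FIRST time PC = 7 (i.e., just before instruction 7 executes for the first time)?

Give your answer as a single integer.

Step 1: PC=0 exec 'MOV A, 6'. After: A=6 B=0 C=0 D=0 ZF=0 PC=1
Step 2: PC=1 exec 'MOV B, 5'. After: A=6 B=5 C=0 D=0 ZF=0 PC=2
Step 3: PC=2 exec 'SUB A, B'. After: A=1 B=5 C=0 D=0 ZF=0 PC=3
Step 4: PC=3 exec 'JNZ 6'. After: A=1 B=5 C=0 D=0 ZF=0 PC=6
Step 5: PC=6 exec 'ADD D, 6'. After: A=1 B=5 C=0 D=6 ZF=0 PC=7
First time PC=7: D=6

6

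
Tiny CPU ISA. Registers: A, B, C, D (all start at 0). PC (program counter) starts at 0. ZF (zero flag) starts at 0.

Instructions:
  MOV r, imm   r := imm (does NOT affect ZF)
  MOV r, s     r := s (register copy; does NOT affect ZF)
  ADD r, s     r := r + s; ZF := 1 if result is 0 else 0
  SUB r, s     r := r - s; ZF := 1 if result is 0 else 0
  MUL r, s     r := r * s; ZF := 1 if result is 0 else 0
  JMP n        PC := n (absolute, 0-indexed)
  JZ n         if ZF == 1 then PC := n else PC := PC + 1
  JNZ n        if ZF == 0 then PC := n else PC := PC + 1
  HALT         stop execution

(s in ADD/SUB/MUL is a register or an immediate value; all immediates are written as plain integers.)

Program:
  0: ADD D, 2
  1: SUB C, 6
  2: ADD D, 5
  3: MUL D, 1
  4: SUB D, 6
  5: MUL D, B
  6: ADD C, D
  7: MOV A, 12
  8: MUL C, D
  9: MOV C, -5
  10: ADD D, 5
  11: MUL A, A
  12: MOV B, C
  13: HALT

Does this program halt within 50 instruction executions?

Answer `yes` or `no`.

Step 1: PC=0 exec 'ADD D, 2'. After: A=0 B=0 C=0 D=2 ZF=0 PC=1
Step 2: PC=1 exec 'SUB C, 6'. After: A=0 B=0 C=-6 D=2 ZF=0 PC=2
Step 3: PC=2 exec 'ADD D, 5'. After: A=0 B=0 C=-6 D=7 ZF=0 PC=3
Step 4: PC=3 exec 'MUL D, 1'. After: A=0 B=0 C=-6 D=7 ZF=0 PC=4
Step 5: PC=4 exec 'SUB D, 6'. After: A=0 B=0 C=-6 D=1 ZF=0 PC=5
Step 6: PC=5 exec 'MUL D, B'. After: A=0 B=0 C=-6 D=0 ZF=1 PC=6
Step 7: PC=6 exec 'ADD C, D'. After: A=0 B=0 C=-6 D=0 ZF=0 PC=7
Step 8: PC=7 exec 'MOV A, 12'. After: A=12 B=0 C=-6 D=0 ZF=0 PC=8
Step 9: PC=8 exec 'MUL C, D'. After: A=12 B=0 C=0 D=0 ZF=1 PC=9
Step 10: PC=9 exec 'MOV C, -5'. After: A=12 B=0 C=-5 D=0 ZF=1 PC=10
Step 11: PC=10 exec 'ADD D, 5'. After: A=12 B=0 C=-5 D=5 ZF=0 PC=11
Step 12: PC=11 exec 'MUL A, A'. After: A=144 B=0 C=-5 D=5 ZF=0 PC=12
Step 13: PC=12 exec 'MOV B, C'. After: A=144 B=-5 C=-5 D=5 ZF=0 PC=13
Step 14: PC=13 exec 'HALT'. After: A=144 B=-5 C=-5 D=5 ZF=0 PC=13 HALTED

Answer: yes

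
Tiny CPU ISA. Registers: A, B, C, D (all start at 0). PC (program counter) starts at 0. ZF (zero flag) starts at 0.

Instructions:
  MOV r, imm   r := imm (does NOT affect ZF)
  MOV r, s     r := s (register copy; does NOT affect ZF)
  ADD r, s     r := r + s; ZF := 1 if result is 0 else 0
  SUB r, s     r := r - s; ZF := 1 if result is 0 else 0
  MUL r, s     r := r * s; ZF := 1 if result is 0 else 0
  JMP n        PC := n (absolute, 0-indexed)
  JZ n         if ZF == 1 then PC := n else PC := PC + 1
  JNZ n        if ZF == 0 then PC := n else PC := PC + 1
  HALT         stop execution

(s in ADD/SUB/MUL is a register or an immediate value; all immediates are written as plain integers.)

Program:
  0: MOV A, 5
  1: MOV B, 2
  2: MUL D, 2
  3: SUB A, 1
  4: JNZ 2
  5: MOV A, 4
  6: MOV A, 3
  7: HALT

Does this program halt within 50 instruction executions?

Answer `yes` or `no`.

Answer: yes

Derivation:
Step 1: PC=0 exec 'MOV A, 5'. After: A=5 B=0 C=0 D=0 ZF=0 PC=1
Step 2: PC=1 exec 'MOV B, 2'. After: A=5 B=2 C=0 D=0 ZF=0 PC=2
Step 3: PC=2 exec 'MUL D, 2'. After: A=5 B=2 C=0 D=0 ZF=1 PC=3
Step 4: PC=3 exec 'SUB A, 1'. After: A=4 B=2 C=0 D=0 ZF=0 PC=4
Step 5: PC=4 exec 'JNZ 2'. After: A=4 B=2 C=0 D=0 ZF=0 PC=2
Step 6: PC=2 exec 'MUL D, 2'. After: A=4 B=2 C=0 D=0 ZF=1 PC=3
Step 7: PC=3 exec 'SUB A, 1'. After: A=3 B=2 C=0 D=0 ZF=0 PC=4
Step 8: PC=4 exec 'JNZ 2'. After: A=3 B=2 C=0 D=0 ZF=0 PC=2
Step 9: PC=2 exec 'MUL D, 2'. After: A=3 B=2 C=0 D=0 ZF=1 PC=3
Step 10: PC=3 exec 'SUB A, 1'. After: A=2 B=2 C=0 D=0 ZF=0 PC=4
Step 11: PC=4 exec 'JNZ 2'. After: A=2 B=2 C=0 D=0 ZF=0 PC=2
Step 12: PC=2 exec 'MUL D, 2'. After: A=2 B=2 C=0 D=0 ZF=1 PC=3
Step 13: PC=3 exec 'SUB A, 1'. After: A=1 B=2 C=0 D=0 ZF=0 PC=4
Step 14: PC=4 exec 'JNZ 2'. After: A=1 B=2 C=0 D=0 ZF=0 PC=2
Step 15: PC=2 exec 'MUL D, 2'. After: A=1 B=2 C=0 D=0 ZF=1 PC=3
Step 16: PC=3 exec 'SUB A, 1'. After: A=0 B=2 C=0 D=0 ZF=1 PC=4
Step 17: PC=4 exec 'JNZ 2'. After: A=0 B=2 C=0 D=0 ZF=1 PC=5
Step 18: PC=5 exec 'MOV A, 4'. After: A=4 B=2 C=0 D=0 ZF=1 PC=6
Step 19: PC=6 exec 'MOV A, 3'. After: A=3 B=2 C=0 D=0 ZF=1 PC=7
Step 20: PC=7 exec 'HALT'. After: A=3 B=2 C=0 D=0 ZF=1 PC=7 HALTED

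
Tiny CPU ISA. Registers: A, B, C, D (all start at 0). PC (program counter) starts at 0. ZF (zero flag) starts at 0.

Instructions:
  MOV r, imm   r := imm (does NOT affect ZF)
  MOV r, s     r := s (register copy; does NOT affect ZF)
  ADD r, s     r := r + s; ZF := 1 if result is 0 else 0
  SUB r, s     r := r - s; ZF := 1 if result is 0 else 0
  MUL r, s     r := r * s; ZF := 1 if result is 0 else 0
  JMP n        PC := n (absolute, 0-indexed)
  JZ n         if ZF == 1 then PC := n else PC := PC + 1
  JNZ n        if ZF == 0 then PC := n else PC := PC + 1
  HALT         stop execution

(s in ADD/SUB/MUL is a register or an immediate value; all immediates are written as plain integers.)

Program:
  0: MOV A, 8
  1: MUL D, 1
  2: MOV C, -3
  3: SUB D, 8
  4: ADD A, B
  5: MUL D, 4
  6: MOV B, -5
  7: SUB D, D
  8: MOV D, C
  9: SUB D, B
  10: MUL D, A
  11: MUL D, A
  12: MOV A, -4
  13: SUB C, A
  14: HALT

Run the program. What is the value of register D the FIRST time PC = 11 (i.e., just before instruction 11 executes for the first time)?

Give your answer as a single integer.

Step 1: PC=0 exec 'MOV A, 8'. After: A=8 B=0 C=0 D=0 ZF=0 PC=1
Step 2: PC=1 exec 'MUL D, 1'. After: A=8 B=0 C=0 D=0 ZF=1 PC=2
Step 3: PC=2 exec 'MOV C, -3'. After: A=8 B=0 C=-3 D=0 ZF=1 PC=3
Step 4: PC=3 exec 'SUB D, 8'. After: A=8 B=0 C=-3 D=-8 ZF=0 PC=4
Step 5: PC=4 exec 'ADD A, B'. After: A=8 B=0 C=-3 D=-8 ZF=0 PC=5
Step 6: PC=5 exec 'MUL D, 4'. After: A=8 B=0 C=-3 D=-32 ZF=0 PC=6
Step 7: PC=6 exec 'MOV B, -5'. After: A=8 B=-5 C=-3 D=-32 ZF=0 PC=7
Step 8: PC=7 exec 'SUB D, D'. After: A=8 B=-5 C=-3 D=0 ZF=1 PC=8
Step 9: PC=8 exec 'MOV D, C'. After: A=8 B=-5 C=-3 D=-3 ZF=1 PC=9
Step 10: PC=9 exec 'SUB D, B'. After: A=8 B=-5 C=-3 D=2 ZF=0 PC=10
Step 11: PC=10 exec 'MUL D, A'. After: A=8 B=-5 C=-3 D=16 ZF=0 PC=11
First time PC=11: D=16

16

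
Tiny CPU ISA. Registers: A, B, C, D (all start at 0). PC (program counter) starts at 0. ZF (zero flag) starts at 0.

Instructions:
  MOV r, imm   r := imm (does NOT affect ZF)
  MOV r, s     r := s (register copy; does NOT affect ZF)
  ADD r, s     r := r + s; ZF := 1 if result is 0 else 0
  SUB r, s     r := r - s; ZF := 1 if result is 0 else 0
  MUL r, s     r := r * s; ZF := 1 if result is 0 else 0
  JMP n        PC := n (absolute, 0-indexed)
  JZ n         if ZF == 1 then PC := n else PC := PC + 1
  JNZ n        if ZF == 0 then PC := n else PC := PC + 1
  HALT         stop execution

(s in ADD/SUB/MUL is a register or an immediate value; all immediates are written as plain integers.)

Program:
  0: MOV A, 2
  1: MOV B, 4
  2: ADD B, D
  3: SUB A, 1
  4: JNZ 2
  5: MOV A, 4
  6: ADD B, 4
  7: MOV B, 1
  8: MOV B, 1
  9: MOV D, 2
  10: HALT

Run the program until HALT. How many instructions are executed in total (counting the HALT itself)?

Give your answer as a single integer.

Step 1: PC=0 exec 'MOV A, 2'. After: A=2 B=0 C=0 D=0 ZF=0 PC=1
Step 2: PC=1 exec 'MOV B, 4'. After: A=2 B=4 C=0 D=0 ZF=0 PC=2
Step 3: PC=2 exec 'ADD B, D'. After: A=2 B=4 C=0 D=0 ZF=0 PC=3
Step 4: PC=3 exec 'SUB A, 1'. After: A=1 B=4 C=0 D=0 ZF=0 PC=4
Step 5: PC=4 exec 'JNZ 2'. After: A=1 B=4 C=0 D=0 ZF=0 PC=2
Step 6: PC=2 exec 'ADD B, D'. After: A=1 B=4 C=0 D=0 ZF=0 PC=3
Step 7: PC=3 exec 'SUB A, 1'. After: A=0 B=4 C=0 D=0 ZF=1 PC=4
Step 8: PC=4 exec 'JNZ 2'. After: A=0 B=4 C=0 D=0 ZF=1 PC=5
Step 9: PC=5 exec 'MOV A, 4'. After: A=4 B=4 C=0 D=0 ZF=1 PC=6
Step 10: PC=6 exec 'ADD B, 4'. After: A=4 B=8 C=0 D=0 ZF=0 PC=7
Step 11: PC=7 exec 'MOV B, 1'. After: A=4 B=1 C=0 D=0 ZF=0 PC=8
Step 12: PC=8 exec 'MOV B, 1'. After: A=4 B=1 C=0 D=0 ZF=0 PC=9
Step 13: PC=9 exec 'MOV D, 2'. After: A=4 B=1 C=0 D=2 ZF=0 PC=10
Step 14: PC=10 exec 'HALT'. After: A=4 B=1 C=0 D=2 ZF=0 PC=10 HALTED
Total instructions executed: 14

Answer: 14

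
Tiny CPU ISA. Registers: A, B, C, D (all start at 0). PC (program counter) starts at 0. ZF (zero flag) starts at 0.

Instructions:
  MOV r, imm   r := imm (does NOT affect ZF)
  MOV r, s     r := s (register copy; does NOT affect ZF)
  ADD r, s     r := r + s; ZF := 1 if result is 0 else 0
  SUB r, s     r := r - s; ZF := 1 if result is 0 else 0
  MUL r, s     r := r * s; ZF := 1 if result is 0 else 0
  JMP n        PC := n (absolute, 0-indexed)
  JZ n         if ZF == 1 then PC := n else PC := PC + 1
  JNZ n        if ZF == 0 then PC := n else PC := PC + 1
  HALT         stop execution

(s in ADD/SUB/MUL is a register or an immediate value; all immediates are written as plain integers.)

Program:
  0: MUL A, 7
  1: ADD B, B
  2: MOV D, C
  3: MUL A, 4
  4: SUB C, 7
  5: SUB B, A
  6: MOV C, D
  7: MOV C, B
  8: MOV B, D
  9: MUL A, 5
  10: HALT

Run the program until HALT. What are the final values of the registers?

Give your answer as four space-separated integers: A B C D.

Step 1: PC=0 exec 'MUL A, 7'. After: A=0 B=0 C=0 D=0 ZF=1 PC=1
Step 2: PC=1 exec 'ADD B, B'. After: A=0 B=0 C=0 D=0 ZF=1 PC=2
Step 3: PC=2 exec 'MOV D, C'. After: A=0 B=0 C=0 D=0 ZF=1 PC=3
Step 4: PC=3 exec 'MUL A, 4'. After: A=0 B=0 C=0 D=0 ZF=1 PC=4
Step 5: PC=4 exec 'SUB C, 7'. After: A=0 B=0 C=-7 D=0 ZF=0 PC=5
Step 6: PC=5 exec 'SUB B, A'. After: A=0 B=0 C=-7 D=0 ZF=1 PC=6
Step 7: PC=6 exec 'MOV C, D'. After: A=0 B=0 C=0 D=0 ZF=1 PC=7
Step 8: PC=7 exec 'MOV C, B'. After: A=0 B=0 C=0 D=0 ZF=1 PC=8
Step 9: PC=8 exec 'MOV B, D'. After: A=0 B=0 C=0 D=0 ZF=1 PC=9
Step 10: PC=9 exec 'MUL A, 5'. After: A=0 B=0 C=0 D=0 ZF=1 PC=10
Step 11: PC=10 exec 'HALT'. After: A=0 B=0 C=0 D=0 ZF=1 PC=10 HALTED

Answer: 0 0 0 0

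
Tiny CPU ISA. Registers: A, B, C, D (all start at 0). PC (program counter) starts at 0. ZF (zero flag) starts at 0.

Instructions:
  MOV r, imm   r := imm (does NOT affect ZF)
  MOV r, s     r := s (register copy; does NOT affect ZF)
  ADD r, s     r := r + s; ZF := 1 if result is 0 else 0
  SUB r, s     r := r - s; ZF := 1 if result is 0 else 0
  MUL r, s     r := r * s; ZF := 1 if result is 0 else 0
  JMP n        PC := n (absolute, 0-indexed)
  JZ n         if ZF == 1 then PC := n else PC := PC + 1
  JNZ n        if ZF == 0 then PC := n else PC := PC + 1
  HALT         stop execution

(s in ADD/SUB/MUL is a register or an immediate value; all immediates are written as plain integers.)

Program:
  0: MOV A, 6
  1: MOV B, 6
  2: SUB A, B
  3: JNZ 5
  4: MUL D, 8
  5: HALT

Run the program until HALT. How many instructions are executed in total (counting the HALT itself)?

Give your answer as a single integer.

Step 1: PC=0 exec 'MOV A, 6'. After: A=6 B=0 C=0 D=0 ZF=0 PC=1
Step 2: PC=1 exec 'MOV B, 6'. After: A=6 B=6 C=0 D=0 ZF=0 PC=2
Step 3: PC=2 exec 'SUB A, B'. After: A=0 B=6 C=0 D=0 ZF=1 PC=3
Step 4: PC=3 exec 'JNZ 5'. After: A=0 B=6 C=0 D=0 ZF=1 PC=4
Step 5: PC=4 exec 'MUL D, 8'. After: A=0 B=6 C=0 D=0 ZF=1 PC=5
Step 6: PC=5 exec 'HALT'. After: A=0 B=6 C=0 D=0 ZF=1 PC=5 HALTED
Total instructions executed: 6

Answer: 6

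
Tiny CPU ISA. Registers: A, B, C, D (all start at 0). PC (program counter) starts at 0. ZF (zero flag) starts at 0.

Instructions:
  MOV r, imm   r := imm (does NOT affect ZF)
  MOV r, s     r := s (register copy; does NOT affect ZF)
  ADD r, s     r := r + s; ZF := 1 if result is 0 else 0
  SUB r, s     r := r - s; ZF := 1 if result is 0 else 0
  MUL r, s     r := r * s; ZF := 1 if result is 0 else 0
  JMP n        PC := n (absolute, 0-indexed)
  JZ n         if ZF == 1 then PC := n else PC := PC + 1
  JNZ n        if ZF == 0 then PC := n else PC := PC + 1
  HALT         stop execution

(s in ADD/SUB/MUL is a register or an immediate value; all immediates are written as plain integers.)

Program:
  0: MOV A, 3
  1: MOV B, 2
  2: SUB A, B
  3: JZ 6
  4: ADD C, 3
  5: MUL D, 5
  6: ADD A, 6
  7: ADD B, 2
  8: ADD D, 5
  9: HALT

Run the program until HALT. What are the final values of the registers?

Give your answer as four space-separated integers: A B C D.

Answer: 7 4 3 5

Derivation:
Step 1: PC=0 exec 'MOV A, 3'. After: A=3 B=0 C=0 D=0 ZF=0 PC=1
Step 2: PC=1 exec 'MOV B, 2'. After: A=3 B=2 C=0 D=0 ZF=0 PC=2
Step 3: PC=2 exec 'SUB A, B'. After: A=1 B=2 C=0 D=0 ZF=0 PC=3
Step 4: PC=3 exec 'JZ 6'. After: A=1 B=2 C=0 D=0 ZF=0 PC=4
Step 5: PC=4 exec 'ADD C, 3'. After: A=1 B=2 C=3 D=0 ZF=0 PC=5
Step 6: PC=5 exec 'MUL D, 5'. After: A=1 B=2 C=3 D=0 ZF=1 PC=6
Step 7: PC=6 exec 'ADD A, 6'. After: A=7 B=2 C=3 D=0 ZF=0 PC=7
Step 8: PC=7 exec 'ADD B, 2'. After: A=7 B=4 C=3 D=0 ZF=0 PC=8
Step 9: PC=8 exec 'ADD D, 5'. After: A=7 B=4 C=3 D=5 ZF=0 PC=9
Step 10: PC=9 exec 'HALT'. After: A=7 B=4 C=3 D=5 ZF=0 PC=9 HALTED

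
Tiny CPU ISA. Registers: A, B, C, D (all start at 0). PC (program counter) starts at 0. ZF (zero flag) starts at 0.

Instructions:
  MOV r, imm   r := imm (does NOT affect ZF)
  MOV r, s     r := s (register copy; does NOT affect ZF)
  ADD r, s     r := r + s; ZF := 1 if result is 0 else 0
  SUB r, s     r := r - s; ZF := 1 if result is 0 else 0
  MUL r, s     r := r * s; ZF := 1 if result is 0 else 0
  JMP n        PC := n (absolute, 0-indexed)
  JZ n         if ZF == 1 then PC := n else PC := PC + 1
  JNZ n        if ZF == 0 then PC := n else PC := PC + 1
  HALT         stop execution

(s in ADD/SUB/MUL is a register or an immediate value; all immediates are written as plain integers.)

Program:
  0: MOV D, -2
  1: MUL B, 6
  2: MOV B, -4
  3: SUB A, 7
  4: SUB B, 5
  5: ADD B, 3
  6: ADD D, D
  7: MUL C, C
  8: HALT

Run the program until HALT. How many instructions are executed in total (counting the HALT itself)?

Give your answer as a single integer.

Step 1: PC=0 exec 'MOV D, -2'. After: A=0 B=0 C=0 D=-2 ZF=0 PC=1
Step 2: PC=1 exec 'MUL B, 6'. After: A=0 B=0 C=0 D=-2 ZF=1 PC=2
Step 3: PC=2 exec 'MOV B, -4'. After: A=0 B=-4 C=0 D=-2 ZF=1 PC=3
Step 4: PC=3 exec 'SUB A, 7'. After: A=-7 B=-4 C=0 D=-2 ZF=0 PC=4
Step 5: PC=4 exec 'SUB B, 5'. After: A=-7 B=-9 C=0 D=-2 ZF=0 PC=5
Step 6: PC=5 exec 'ADD B, 3'. After: A=-7 B=-6 C=0 D=-2 ZF=0 PC=6
Step 7: PC=6 exec 'ADD D, D'. After: A=-7 B=-6 C=0 D=-4 ZF=0 PC=7
Step 8: PC=7 exec 'MUL C, C'. After: A=-7 B=-6 C=0 D=-4 ZF=1 PC=8
Step 9: PC=8 exec 'HALT'. After: A=-7 B=-6 C=0 D=-4 ZF=1 PC=8 HALTED
Total instructions executed: 9

Answer: 9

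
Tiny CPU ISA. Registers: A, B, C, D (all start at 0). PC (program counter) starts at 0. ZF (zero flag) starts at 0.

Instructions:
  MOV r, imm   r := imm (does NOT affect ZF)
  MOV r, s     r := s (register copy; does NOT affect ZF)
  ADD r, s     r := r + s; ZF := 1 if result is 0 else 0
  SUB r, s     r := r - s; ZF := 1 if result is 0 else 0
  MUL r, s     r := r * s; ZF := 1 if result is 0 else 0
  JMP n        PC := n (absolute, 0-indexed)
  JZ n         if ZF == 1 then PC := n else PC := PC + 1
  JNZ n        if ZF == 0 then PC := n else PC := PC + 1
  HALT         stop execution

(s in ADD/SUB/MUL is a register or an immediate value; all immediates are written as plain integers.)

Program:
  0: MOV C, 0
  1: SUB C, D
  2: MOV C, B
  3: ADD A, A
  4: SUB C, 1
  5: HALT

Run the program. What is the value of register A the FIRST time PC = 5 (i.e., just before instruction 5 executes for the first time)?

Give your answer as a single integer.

Step 1: PC=0 exec 'MOV C, 0'. After: A=0 B=0 C=0 D=0 ZF=0 PC=1
Step 2: PC=1 exec 'SUB C, D'. After: A=0 B=0 C=0 D=0 ZF=1 PC=2
Step 3: PC=2 exec 'MOV C, B'. After: A=0 B=0 C=0 D=0 ZF=1 PC=3
Step 4: PC=3 exec 'ADD A, A'. After: A=0 B=0 C=0 D=0 ZF=1 PC=4
Step 5: PC=4 exec 'SUB C, 1'. After: A=0 B=0 C=-1 D=0 ZF=0 PC=5
First time PC=5: A=0

0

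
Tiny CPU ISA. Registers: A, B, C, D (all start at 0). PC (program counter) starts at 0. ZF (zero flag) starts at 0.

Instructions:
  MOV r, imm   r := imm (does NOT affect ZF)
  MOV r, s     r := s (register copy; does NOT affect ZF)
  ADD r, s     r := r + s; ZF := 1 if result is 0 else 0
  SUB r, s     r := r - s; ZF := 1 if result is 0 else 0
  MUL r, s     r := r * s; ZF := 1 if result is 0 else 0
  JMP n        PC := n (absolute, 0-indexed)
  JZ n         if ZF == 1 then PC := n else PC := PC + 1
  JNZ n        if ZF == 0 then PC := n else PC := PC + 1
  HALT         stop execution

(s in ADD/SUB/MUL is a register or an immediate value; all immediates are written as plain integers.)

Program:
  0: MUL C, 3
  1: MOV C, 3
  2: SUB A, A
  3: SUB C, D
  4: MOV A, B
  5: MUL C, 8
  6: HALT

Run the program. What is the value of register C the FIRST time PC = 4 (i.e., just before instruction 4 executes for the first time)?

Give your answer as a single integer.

Step 1: PC=0 exec 'MUL C, 3'. After: A=0 B=0 C=0 D=0 ZF=1 PC=1
Step 2: PC=1 exec 'MOV C, 3'. After: A=0 B=0 C=3 D=0 ZF=1 PC=2
Step 3: PC=2 exec 'SUB A, A'. After: A=0 B=0 C=3 D=0 ZF=1 PC=3
Step 4: PC=3 exec 'SUB C, D'. After: A=0 B=0 C=3 D=0 ZF=0 PC=4
First time PC=4: C=3

3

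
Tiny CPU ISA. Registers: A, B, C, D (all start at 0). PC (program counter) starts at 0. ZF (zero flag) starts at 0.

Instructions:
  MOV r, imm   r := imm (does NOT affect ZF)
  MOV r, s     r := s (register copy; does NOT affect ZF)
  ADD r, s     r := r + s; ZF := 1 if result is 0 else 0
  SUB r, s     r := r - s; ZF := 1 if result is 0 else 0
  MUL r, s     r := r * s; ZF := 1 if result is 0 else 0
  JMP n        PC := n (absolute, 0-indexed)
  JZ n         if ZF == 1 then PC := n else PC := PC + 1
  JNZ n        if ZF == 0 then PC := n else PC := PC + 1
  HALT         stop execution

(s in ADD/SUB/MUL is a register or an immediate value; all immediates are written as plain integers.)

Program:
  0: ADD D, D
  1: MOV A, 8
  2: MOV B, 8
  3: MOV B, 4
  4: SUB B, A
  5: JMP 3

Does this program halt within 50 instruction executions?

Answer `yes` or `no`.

Answer: no

Derivation:
Step 1: PC=0 exec 'ADD D, D'. After: A=0 B=0 C=0 D=0 ZF=1 PC=1
Step 2: PC=1 exec 'MOV A, 8'. After: A=8 B=0 C=0 D=0 ZF=1 PC=2
Step 3: PC=2 exec 'MOV B, 8'. After: A=8 B=8 C=0 D=0 ZF=1 PC=3
Step 4: PC=3 exec 'MOV B, 4'. After: A=8 B=4 C=0 D=0 ZF=1 PC=4
Step 5: PC=4 exec 'SUB B, A'. After: A=8 B=-4 C=0 D=0 ZF=0 PC=5
Step 6: PC=5 exec 'JMP 3'. After: A=8 B=-4 C=0 D=0 ZF=0 PC=3
Step 7: PC=3 exec 'MOV B, 4'. After: A=8 B=4 C=0 D=0 ZF=0 PC=4
Step 8: PC=4 exec 'SUB B, A'. After: A=8 B=-4 C=0 D=0 ZF=0 PC=5
State after step 8 equals state after step 5: the program is in a cycle of length 3 and will never halt.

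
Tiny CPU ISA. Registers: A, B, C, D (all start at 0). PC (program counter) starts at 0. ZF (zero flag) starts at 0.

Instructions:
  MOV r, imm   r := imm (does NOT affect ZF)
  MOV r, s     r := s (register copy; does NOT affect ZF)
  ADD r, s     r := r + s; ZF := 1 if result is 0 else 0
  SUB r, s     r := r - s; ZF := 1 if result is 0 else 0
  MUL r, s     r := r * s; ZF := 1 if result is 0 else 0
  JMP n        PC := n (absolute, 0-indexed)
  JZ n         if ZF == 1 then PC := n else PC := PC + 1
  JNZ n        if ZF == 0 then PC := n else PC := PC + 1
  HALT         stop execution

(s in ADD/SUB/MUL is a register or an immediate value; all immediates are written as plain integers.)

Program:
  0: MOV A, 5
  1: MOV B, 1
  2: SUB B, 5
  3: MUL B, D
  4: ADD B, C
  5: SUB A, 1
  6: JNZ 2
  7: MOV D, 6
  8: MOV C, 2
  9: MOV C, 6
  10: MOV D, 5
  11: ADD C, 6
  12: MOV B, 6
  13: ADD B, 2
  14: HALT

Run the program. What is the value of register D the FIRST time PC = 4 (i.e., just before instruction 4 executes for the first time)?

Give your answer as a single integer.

Step 1: PC=0 exec 'MOV A, 5'. After: A=5 B=0 C=0 D=0 ZF=0 PC=1
Step 2: PC=1 exec 'MOV B, 1'. After: A=5 B=1 C=0 D=0 ZF=0 PC=2
Step 3: PC=2 exec 'SUB B, 5'. After: A=5 B=-4 C=0 D=0 ZF=0 PC=3
Step 4: PC=3 exec 'MUL B, D'. After: A=5 B=0 C=0 D=0 ZF=1 PC=4
First time PC=4: D=0

0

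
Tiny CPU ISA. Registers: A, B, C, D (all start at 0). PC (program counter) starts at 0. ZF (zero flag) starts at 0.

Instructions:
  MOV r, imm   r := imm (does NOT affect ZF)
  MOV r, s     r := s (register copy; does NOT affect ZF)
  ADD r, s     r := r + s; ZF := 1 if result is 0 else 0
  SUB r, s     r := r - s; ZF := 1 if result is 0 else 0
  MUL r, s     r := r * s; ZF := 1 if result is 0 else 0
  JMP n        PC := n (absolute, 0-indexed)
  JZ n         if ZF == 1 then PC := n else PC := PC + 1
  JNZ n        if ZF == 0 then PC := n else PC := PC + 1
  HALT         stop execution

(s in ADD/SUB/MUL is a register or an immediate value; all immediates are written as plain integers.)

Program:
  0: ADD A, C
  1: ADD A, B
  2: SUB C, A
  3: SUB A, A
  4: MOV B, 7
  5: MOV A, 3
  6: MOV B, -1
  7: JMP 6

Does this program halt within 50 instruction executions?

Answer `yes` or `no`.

Answer: no

Derivation:
Step 1: PC=0 exec 'ADD A, C'. After: A=0 B=0 C=0 D=0 ZF=1 PC=1
Step 2: PC=1 exec 'ADD A, B'. After: A=0 B=0 C=0 D=0 ZF=1 PC=2
Step 3: PC=2 exec 'SUB C, A'. After: A=0 B=0 C=0 D=0 ZF=1 PC=3
Step 4: PC=3 exec 'SUB A, A'. After: A=0 B=0 C=0 D=0 ZF=1 PC=4
Step 5: PC=4 exec 'MOV B, 7'. After: A=0 B=7 C=0 D=0 ZF=1 PC=5
Step 6: PC=5 exec 'MOV A, 3'. After: A=3 B=7 C=0 D=0 ZF=1 PC=6
Step 7: PC=6 exec 'MOV B, -1'. After: A=3 B=-1 C=0 D=0 ZF=1 PC=7
Step 8: PC=7 exec 'JMP 6'. After: A=3 B=-1 C=0 D=0 ZF=1 PC=6
Step 9: PC=6 exec 'MOV B, -1'. After: A=3 B=-1 C=0 D=0 ZF=1 PC=7
State after step 9 equals state after step 7: the program is in a cycle of length 2 and will never halt.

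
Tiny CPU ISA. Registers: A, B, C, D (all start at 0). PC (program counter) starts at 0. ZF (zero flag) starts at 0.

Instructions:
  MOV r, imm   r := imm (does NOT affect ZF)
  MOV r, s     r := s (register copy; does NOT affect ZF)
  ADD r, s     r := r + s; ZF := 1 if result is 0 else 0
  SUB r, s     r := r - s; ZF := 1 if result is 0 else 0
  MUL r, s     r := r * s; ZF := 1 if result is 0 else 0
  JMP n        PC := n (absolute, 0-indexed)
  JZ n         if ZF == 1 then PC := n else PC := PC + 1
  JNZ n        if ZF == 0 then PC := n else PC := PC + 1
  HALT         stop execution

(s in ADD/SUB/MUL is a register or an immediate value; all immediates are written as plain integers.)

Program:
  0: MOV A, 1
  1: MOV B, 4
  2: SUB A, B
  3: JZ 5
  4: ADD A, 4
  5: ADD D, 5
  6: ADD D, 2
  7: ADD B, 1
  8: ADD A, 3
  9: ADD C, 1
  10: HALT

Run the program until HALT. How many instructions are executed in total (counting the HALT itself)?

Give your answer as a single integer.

Step 1: PC=0 exec 'MOV A, 1'. After: A=1 B=0 C=0 D=0 ZF=0 PC=1
Step 2: PC=1 exec 'MOV B, 4'. After: A=1 B=4 C=0 D=0 ZF=0 PC=2
Step 3: PC=2 exec 'SUB A, B'. After: A=-3 B=4 C=0 D=0 ZF=0 PC=3
Step 4: PC=3 exec 'JZ 5'. After: A=-3 B=4 C=0 D=0 ZF=0 PC=4
Step 5: PC=4 exec 'ADD A, 4'. After: A=1 B=4 C=0 D=0 ZF=0 PC=5
Step 6: PC=5 exec 'ADD D, 5'. After: A=1 B=4 C=0 D=5 ZF=0 PC=6
Step 7: PC=6 exec 'ADD D, 2'. After: A=1 B=4 C=0 D=7 ZF=0 PC=7
Step 8: PC=7 exec 'ADD B, 1'. After: A=1 B=5 C=0 D=7 ZF=0 PC=8
Step 9: PC=8 exec 'ADD A, 3'. After: A=4 B=5 C=0 D=7 ZF=0 PC=9
Step 10: PC=9 exec 'ADD C, 1'. After: A=4 B=5 C=1 D=7 ZF=0 PC=10
Step 11: PC=10 exec 'HALT'. After: A=4 B=5 C=1 D=7 ZF=0 PC=10 HALTED
Total instructions executed: 11

Answer: 11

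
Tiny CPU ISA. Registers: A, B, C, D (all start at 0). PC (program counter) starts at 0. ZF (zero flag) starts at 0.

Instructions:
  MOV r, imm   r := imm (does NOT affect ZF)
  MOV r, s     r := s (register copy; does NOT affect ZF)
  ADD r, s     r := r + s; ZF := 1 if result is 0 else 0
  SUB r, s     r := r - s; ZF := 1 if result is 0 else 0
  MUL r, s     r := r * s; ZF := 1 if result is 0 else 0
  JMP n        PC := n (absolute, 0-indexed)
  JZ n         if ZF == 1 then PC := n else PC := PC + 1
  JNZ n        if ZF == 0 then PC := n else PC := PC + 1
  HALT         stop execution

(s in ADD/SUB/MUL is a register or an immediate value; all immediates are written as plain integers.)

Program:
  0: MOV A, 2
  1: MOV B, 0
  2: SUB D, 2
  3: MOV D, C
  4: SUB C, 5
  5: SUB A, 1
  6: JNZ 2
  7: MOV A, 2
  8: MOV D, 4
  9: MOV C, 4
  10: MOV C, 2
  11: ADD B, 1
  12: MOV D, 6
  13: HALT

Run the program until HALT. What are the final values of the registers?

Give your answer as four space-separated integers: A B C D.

Answer: 2 1 2 6

Derivation:
Step 1: PC=0 exec 'MOV A, 2'. After: A=2 B=0 C=0 D=0 ZF=0 PC=1
Step 2: PC=1 exec 'MOV B, 0'. After: A=2 B=0 C=0 D=0 ZF=0 PC=2
Step 3: PC=2 exec 'SUB D, 2'. After: A=2 B=0 C=0 D=-2 ZF=0 PC=3
Step 4: PC=3 exec 'MOV D, C'. After: A=2 B=0 C=0 D=0 ZF=0 PC=4
Step 5: PC=4 exec 'SUB C, 5'. After: A=2 B=0 C=-5 D=0 ZF=0 PC=5
Step 6: PC=5 exec 'SUB A, 1'. After: A=1 B=0 C=-5 D=0 ZF=0 PC=6
Step 7: PC=6 exec 'JNZ 2'. After: A=1 B=0 C=-5 D=0 ZF=0 PC=2
Step 8: PC=2 exec 'SUB D, 2'. After: A=1 B=0 C=-5 D=-2 ZF=0 PC=3
Step 9: PC=3 exec 'MOV D, C'. After: A=1 B=0 C=-5 D=-5 ZF=0 PC=4
Step 10: PC=4 exec 'SUB C, 5'. After: A=1 B=0 C=-10 D=-5 ZF=0 PC=5
Step 11: PC=5 exec 'SUB A, 1'. After: A=0 B=0 C=-10 D=-5 ZF=1 PC=6
Step 12: PC=6 exec 'JNZ 2'. After: A=0 B=0 C=-10 D=-5 ZF=1 PC=7
Step 13: PC=7 exec 'MOV A, 2'. After: A=2 B=0 C=-10 D=-5 ZF=1 PC=8
Step 14: PC=8 exec 'MOV D, 4'. After: A=2 B=0 C=-10 D=4 ZF=1 PC=9
Step 15: PC=9 exec 'MOV C, 4'. After: A=2 B=0 C=4 D=4 ZF=1 PC=10
Step 16: PC=10 exec 'MOV C, 2'. After: A=2 B=0 C=2 D=4 ZF=1 PC=11
Step 17: PC=11 exec 'ADD B, 1'. After: A=2 B=1 C=2 D=4 ZF=0 PC=12
Step 18: PC=12 exec 'MOV D, 6'. After: A=2 B=1 C=2 D=6 ZF=0 PC=13
Step 19: PC=13 exec 'HALT'. After: A=2 B=1 C=2 D=6 ZF=0 PC=13 HALTED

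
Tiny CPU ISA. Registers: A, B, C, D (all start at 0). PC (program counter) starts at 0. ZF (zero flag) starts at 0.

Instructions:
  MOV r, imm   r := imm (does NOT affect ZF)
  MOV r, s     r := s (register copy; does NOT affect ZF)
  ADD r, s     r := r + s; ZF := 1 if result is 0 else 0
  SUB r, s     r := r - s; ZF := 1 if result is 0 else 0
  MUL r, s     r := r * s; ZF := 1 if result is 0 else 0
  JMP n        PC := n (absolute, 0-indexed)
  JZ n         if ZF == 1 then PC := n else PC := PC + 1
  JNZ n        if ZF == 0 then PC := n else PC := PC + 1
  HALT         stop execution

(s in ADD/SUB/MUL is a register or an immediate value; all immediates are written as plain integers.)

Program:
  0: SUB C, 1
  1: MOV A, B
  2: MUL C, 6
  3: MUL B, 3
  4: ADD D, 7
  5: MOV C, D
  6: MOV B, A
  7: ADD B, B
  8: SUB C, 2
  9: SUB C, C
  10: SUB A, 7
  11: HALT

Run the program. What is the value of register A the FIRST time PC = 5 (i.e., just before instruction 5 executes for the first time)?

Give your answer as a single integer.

Step 1: PC=0 exec 'SUB C, 1'. After: A=0 B=0 C=-1 D=0 ZF=0 PC=1
Step 2: PC=1 exec 'MOV A, B'. After: A=0 B=0 C=-1 D=0 ZF=0 PC=2
Step 3: PC=2 exec 'MUL C, 6'. After: A=0 B=0 C=-6 D=0 ZF=0 PC=3
Step 4: PC=3 exec 'MUL B, 3'. After: A=0 B=0 C=-6 D=0 ZF=1 PC=4
Step 5: PC=4 exec 'ADD D, 7'. After: A=0 B=0 C=-6 D=7 ZF=0 PC=5
First time PC=5: A=0

0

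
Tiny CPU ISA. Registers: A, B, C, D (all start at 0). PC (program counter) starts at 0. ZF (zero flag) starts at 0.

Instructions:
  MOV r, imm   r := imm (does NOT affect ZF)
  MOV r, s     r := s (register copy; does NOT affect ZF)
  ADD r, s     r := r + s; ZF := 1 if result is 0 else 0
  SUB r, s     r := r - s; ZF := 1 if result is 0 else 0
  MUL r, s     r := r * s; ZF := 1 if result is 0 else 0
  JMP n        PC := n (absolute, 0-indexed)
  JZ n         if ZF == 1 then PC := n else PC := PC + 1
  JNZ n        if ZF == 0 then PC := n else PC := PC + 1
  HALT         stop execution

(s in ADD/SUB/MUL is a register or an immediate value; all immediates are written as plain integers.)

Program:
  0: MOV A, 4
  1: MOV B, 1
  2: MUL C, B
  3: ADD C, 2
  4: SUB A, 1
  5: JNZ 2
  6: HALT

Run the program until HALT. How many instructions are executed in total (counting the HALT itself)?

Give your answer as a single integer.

Answer: 19

Derivation:
Step 1: PC=0 exec 'MOV A, 4'. After: A=4 B=0 C=0 D=0 ZF=0 PC=1
Step 2: PC=1 exec 'MOV B, 1'. After: A=4 B=1 C=0 D=0 ZF=0 PC=2
Step 3: PC=2 exec 'MUL C, B'. After: A=4 B=1 C=0 D=0 ZF=1 PC=3
Step 4: PC=3 exec 'ADD C, 2'. After: A=4 B=1 C=2 D=0 ZF=0 PC=4
Step 5: PC=4 exec 'SUB A, 1'. After: A=3 B=1 C=2 D=0 ZF=0 PC=5
Step 6: PC=5 exec 'JNZ 2'. After: A=3 B=1 C=2 D=0 ZF=0 PC=2
Step 7: PC=2 exec 'MUL C, B'. After: A=3 B=1 C=2 D=0 ZF=0 PC=3
Step 8: PC=3 exec 'ADD C, 2'. After: A=3 B=1 C=4 D=0 ZF=0 PC=4
Step 9: PC=4 exec 'SUB A, 1'. After: A=2 B=1 C=4 D=0 ZF=0 PC=5
Step 10: PC=5 exec 'JNZ 2'. After: A=2 B=1 C=4 D=0 ZF=0 PC=2
Step 11: PC=2 exec 'MUL C, B'. After: A=2 B=1 C=4 D=0 ZF=0 PC=3
Step 12: PC=3 exec 'ADD C, 2'. After: A=2 B=1 C=6 D=0 ZF=0 PC=4
Step 13: PC=4 exec 'SUB A, 1'. After: A=1 B=1 C=6 D=0 ZF=0 PC=5
Step 14: PC=5 exec 'JNZ 2'. After: A=1 B=1 C=6 D=0 ZF=0 PC=2
Step 15: PC=2 exec 'MUL C, B'. After: A=1 B=1 C=6 D=0 ZF=0 PC=3
Step 16: PC=3 exec 'ADD C, 2'. After: A=1 B=1 C=8 D=0 ZF=0 PC=4
Step 17: PC=4 exec 'SUB A, 1'. After: A=0 B=1 C=8 D=0 ZF=1 PC=5
Step 18: PC=5 exec 'JNZ 2'. After: A=0 B=1 C=8 D=0 ZF=1 PC=6
Step 19: PC=6 exec 'HALT'. After: A=0 B=1 C=8 D=0 ZF=1 PC=6 HALTED
Total instructions executed: 19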